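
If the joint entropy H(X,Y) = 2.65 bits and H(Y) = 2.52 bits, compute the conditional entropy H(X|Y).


H(X|Y) = H(X,Y) - H(Y) = 2.65 - 2.52 = 0.13

0.13 bits


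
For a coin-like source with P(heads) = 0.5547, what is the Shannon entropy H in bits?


H = -p*log2(p) - (1-p)*log2(1-p). -0.5547*log2(0.5547) = 0.471617; -0.4453*log2(0.4453) = 0.519732. H = 0.471617 + 0.519732 = 0.9913

0.9913 bits


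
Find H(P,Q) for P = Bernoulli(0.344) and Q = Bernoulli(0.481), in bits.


H(P,Q) = -p*log2(q) - (1-p)*log2(1-q). -0.344*log2(0.481) = 0.363227; -0.656*log2(0.519) = 0.620703. H(P,Q) = 0.363227 + 0.620703 = 0.9839

0.9839 bits


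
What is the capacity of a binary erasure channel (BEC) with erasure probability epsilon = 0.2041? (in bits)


C = 1 - epsilon = 1 - 0.2041 = 0.7959

0.7959 bits


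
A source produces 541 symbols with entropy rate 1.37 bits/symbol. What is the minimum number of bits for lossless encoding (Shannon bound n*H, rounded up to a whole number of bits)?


Minimum bits >= n * H = 541 * 1.37 = 741.17, rounded up to a whole number of bits = 742

742 bits


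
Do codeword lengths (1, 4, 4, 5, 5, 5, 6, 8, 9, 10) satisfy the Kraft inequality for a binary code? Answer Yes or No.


Kraft sum = sum(2^(-l_i)) = 0.7412, need <= 1. Result: satisfied (a binary prefix-free code with these lengths exists)

Yes


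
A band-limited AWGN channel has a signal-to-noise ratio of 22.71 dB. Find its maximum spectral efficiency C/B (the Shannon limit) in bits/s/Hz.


SNR_linear = 10^(22.71/10) = 186.638; C/B = log2(1 + SNR_linear) = log2(1 + 186.638) = 7.5518

7.5518 bits/s/Hz


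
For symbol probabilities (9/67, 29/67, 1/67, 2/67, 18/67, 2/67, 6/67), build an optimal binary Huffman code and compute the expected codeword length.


Huffman construction (repeatedly merge the two least-probable nodes; each merge adds 1 bit to every symbol beneath it): 1/67 + 2/67 = 3/67; 2/67 + 3/67 = 5/67; 5/67 + 6/67 = 11/67; 9/67 + 11/67 = 20/67; 18/67 + 20/67 = 38/67; 29/67 + 38/67 = 1. Resulting codeword lengths (in the order the probabilities were given): (3, 1, 6, 6, 2, 5, 4). L_avg = sum(p_i * l_i) = 9/67*3 + 29/67*1 + 1/67*6 + 2/67*6 + 18/67*2 + 2/67*5 + 6/67*4 = 144/67 = 2.1493

2.1493 bits


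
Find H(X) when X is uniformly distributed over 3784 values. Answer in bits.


H = log2(n) = log2(3784) = 11.8857

11.8857 bits


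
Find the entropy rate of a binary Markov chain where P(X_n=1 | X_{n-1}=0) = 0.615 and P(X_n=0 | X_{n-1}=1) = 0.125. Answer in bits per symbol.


Stationary distribution: pi_0 = p10/(p01+p10) = 0.1689, pi_1 = 0.8311. Entropy rate H' = pi_0*H(p01) + pi_1*H(p10) = 0.1689*0.9615 + 0.8311*0.5436 = 0.6142

0.6142 bits/symbol


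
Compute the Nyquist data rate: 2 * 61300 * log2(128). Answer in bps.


Rate = 2 * B * log2(M) = 2 * 61300 * 7.0 = 858200.0

858200.0 bps


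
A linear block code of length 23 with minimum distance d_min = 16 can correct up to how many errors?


Correction capability = floor((d-1)/2) = floor((16-1)/2) = 7

7 errors


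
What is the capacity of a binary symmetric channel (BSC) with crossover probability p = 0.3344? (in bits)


H(p) = -p*log2(p) - (1-p)*log2(1-p) = -0.3344*log2(0.3344) - 0.6656*log2(0.6656) = 0.528470 + 0.390889 = 0.9194. C = 1 - H(p) = 1 - 0.9194 = 0.0806

0.0806 bits


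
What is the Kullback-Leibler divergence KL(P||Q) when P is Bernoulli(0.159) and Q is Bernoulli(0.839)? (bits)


KL = p*log2(p/q) + (1-p)*log2((1-p)/(1-q)) = 0.159*log2(0.159/0.839) + 0.841*log2(0.841/0.161) = 1.6243

1.6243 bits


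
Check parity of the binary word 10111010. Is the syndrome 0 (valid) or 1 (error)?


Syndrome = XOR of all bits = 1 XOR 0 XOR 1 XOR 1 XOR 1 XOR 0 XOR 1 XOR 0 = 1

1


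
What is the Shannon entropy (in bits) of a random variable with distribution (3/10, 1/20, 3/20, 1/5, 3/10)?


H = -sum(p_i * log2(p_i)). Terms: -(3/10)*log2(3/10) = 0.521090; -(1/20)*log2(1/20) = 0.216096; -(3/20)*log2(3/20) = 0.410545; -(1/5)*log2(1/5) = 0.464386; -(3/10)*log2(3/10) = 0.521090. H = 0.521090 + 0.216096 + 0.410545 + 0.464386 + 0.521090 = 2.1332

2.1332 bits


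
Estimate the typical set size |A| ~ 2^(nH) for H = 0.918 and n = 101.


log2|A_typical| = nH = 101 * 0.918 = 92.718, so |A_typical| ~ 2^92.718 = 8.145e+27

8.145e+27


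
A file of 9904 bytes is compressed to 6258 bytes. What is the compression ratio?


Ratio = original / compressed = 9904 / 6258 = 1.5826

1.5826


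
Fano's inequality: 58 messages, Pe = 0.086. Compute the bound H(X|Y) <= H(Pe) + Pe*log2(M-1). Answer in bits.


H(Pe) = -Pe*log2(Pe) - (1-Pe)*log2(1-Pe) = -0.086*log2(0.086) - 0.914*log2(0.914) = 0.304399 + 0.118577 = 0.423. Pe*log2(M-1) = 0.086*log2(57) = 0.501629. Bound = H(Pe) + Pe*log2(M-1) = 0.304399 + 0.118577 + 0.501629 = 0.9246

0.9246 bits


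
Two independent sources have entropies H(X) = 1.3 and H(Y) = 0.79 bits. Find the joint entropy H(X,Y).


For independent variables, H(X,Y) = H(X) + H(Y) = 1.3 + 0.79 = 2.09

2.09 bits


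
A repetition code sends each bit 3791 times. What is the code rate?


Rate = k/n = 1/3791

1/3791


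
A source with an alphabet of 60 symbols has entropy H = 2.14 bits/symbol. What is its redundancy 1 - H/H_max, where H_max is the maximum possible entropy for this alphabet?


H_max = log2(K) = log2(60) = 5.9069 bits/symbol. Redundancy = 1 - H/H_max = 1 - 2.14/5.9069 = 1 - 0.3623 = 0.6377

0.6377


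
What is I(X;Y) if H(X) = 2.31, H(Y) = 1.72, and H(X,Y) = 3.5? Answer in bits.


I(X;Y) = H(X) + H(Y) - H(X,Y) = 2.31 + 1.72 - 3.5 = 0.53

0.53 bits


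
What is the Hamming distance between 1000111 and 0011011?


Count differing positions: ^ . ^ ^ ^ . . = 4 differences

4


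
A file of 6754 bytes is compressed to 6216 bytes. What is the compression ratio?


Ratio = original / compressed = 6754 / 6216 = 1.0866

1.0866


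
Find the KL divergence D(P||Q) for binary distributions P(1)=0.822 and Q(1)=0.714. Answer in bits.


KL = p*log2(p/q) + (1-p)*log2((1-p)/(1-q)) = 0.822*log2(0.822/0.714) + 0.178*log2(0.178/0.286) = 0.0453

0.0453 bits


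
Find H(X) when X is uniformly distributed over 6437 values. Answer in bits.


H = log2(n) = log2(6437) = 12.6522

12.6522 bits


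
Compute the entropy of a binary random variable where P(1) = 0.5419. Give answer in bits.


H = -p*log2(p) - (1-p)*log2(1-p). -0.5419*log2(0.5419) = 0.478986; -0.4581*log2(0.4581) = 0.515942. H = 0.478986 + 0.515942 = 0.9949

0.9949 bits


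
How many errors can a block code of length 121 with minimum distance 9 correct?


Correction capability = floor((d-1)/2) = floor((9-1)/2) = 4

4 errors


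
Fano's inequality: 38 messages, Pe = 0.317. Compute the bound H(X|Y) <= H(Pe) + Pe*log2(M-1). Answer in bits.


H(Pe) = -Pe*log2(Pe) - (1-Pe)*log2(1-Pe) = -0.317*log2(0.317) - 0.683*log2(0.683) = 0.525410 + 0.375679 = 0.9011. Pe*log2(M-1) = 0.317*log2(37) = 1.651397. Bound = H(Pe) + Pe*log2(M-1) = 0.525410 + 0.375679 + 1.651397 = 2.5525

2.5525 bits


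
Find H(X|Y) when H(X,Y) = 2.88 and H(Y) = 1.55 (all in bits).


H(X|Y) = H(X,Y) - H(Y) = 2.88 - 1.55 = 1.33

1.33 bits


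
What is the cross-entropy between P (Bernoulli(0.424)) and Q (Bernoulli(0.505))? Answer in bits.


H(P,Q) = -p*log2(q) - (1-p)*log2(1-q). -0.424*log2(0.505) = 0.417913; -0.576*log2(0.495) = 0.584352. H(P,Q) = 0.417913 + 0.584352 = 1.0023

1.0023 bits


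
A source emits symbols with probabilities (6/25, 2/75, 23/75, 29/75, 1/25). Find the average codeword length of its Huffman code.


Huffman construction (repeatedly merge the two least-probable nodes; each merge adds 1 bit to every symbol beneath it): 2/75 + 1/25 = 1/15; 1/15 + 6/25 = 23/75; 23/75 + 23/75 = 46/75; 29/75 + 46/75 = 1. Resulting codeword lengths (in the order the probabilities were given): (3, 4, 2, 1, 4). L_avg = sum(p_i * l_i) = 6/25*3 + 2/75*4 + 23/75*2 + 29/75*1 + 1/25*4 = 149/75 = 1.9867

1.9867 bits


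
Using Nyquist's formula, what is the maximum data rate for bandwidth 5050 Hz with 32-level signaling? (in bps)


Rate = 2 * B * log2(M) = 2 * 5050 * 5.0 = 50500.0

50500.0 bps


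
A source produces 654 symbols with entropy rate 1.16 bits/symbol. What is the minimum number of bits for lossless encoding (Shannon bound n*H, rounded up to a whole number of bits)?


Minimum bits >= n * H = 654 * 1.16 = 758.64, rounded up to a whole number of bits = 759

759 bits


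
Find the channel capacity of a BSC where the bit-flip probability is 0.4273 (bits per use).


H(p) = -p*log2(p) - (1-p)*log2(1-p) = -0.4273*log2(0.4273) - 0.5727*log2(0.5727) = 0.524160 + 0.460536 = 0.9847. C = 1 - H(p) = 1 - 0.9847 = 0.0153

0.0153 bits


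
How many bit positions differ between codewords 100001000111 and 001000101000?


Count differing positions: ^ . ^ . . ^ ^ . ^ ^ ^ ^ = 8 differences

8


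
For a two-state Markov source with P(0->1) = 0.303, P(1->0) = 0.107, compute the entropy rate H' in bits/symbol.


Stationary distribution: pi_0 = p10/(p01+p10) = 0.261, pi_1 = 0.739. Entropy rate H' = pi_0*H(p01) + pi_1*H(p10) = 0.261*0.8849 + 0.739*0.4908 = 0.5937

0.5937 bits/symbol


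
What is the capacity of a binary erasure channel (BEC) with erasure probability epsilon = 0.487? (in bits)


C = 1 - epsilon = 1 - 0.487 = 0.513

0.513 bits


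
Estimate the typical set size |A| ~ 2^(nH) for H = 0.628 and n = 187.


log2|A_typical| = nH = 187 * 0.628 = 117.436, so |A_typical| ~ 2^117.436 = 2.248e+35

2.248e+35


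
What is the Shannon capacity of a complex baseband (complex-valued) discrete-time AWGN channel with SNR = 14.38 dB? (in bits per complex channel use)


SNR_linear = 10^(14.38/10) = 27.4157; C = log2(1 + SNR_linear) = log2(1 + 27.4157) = 4.8286

4.8286 bits/channel use


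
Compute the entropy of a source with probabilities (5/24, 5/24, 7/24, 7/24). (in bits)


H = -sum(p_i * log2(p_i)). Terms: -(5/24)*log2(5/24) = 0.471466; -(5/24)*log2(5/24) = 0.471466; -(7/24)*log2(7/24) = 0.518469; -(7/24)*log2(7/24) = 0.518469. H = 0.471466 + 0.471466 + 0.518469 + 0.518469 = 1.9799

1.9799 bits


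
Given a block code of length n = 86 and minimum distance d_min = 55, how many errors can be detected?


Detection capability = d_min - 1 = 55 - 1 = 54

54 errors


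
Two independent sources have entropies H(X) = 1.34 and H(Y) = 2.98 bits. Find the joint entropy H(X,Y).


For independent variables, H(X,Y) = H(X) + H(Y) = 1.34 + 2.98 = 4.32

4.32 bits


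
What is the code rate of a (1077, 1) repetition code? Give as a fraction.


Rate = k/n = 1/1077

1/1077


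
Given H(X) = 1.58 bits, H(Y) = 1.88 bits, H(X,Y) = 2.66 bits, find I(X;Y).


I(X;Y) = H(X) + H(Y) - H(X,Y) = 1.58 + 1.88 - 2.66 = 0.8

0.8 bits


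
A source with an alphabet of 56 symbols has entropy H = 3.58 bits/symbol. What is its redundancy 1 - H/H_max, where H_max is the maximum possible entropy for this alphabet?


H_max = log2(K) = log2(56) = 5.8074 bits/symbol. Redundancy = 1 - H/H_max = 1 - 3.58/5.8074 = 1 - 0.6165 = 0.3835

0.3835


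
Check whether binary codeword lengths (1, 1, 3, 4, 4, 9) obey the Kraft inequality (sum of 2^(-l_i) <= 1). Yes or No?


Kraft sum = sum(2^(-l_i)) = 1.252, need <= 1. Result: violated (a binary prefix-free code with these lengths cannot exist)

No


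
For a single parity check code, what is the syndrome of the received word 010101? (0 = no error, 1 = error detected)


Syndrome = XOR of all bits = 0 XOR 1 XOR 0 XOR 1 XOR 0 XOR 1 = 1

1


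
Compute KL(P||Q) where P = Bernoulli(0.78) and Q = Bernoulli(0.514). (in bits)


KL = p*log2(p/q) + (1-p)*log2((1-p)/(1-q)) = 0.78*log2(0.78/0.514) + 0.22*log2(0.22/0.486) = 0.2178

0.2178 bits


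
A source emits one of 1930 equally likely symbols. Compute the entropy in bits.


H = log2(n) = log2(1930) = 10.9144

10.9144 bits


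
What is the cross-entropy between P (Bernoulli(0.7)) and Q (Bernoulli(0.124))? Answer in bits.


H(P,Q) = -p*log2(q) - (1-p)*log2(1-q). -0.7*log2(0.124) = 2.108112; -0.3*log2(0.876) = 0.057299. H(P,Q) = 2.108112 + 0.057299 = 2.1654

2.1654 bits


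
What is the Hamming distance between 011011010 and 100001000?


Count differing positions: ^ ^ ^ . ^ . . ^ . = 5 differences

5


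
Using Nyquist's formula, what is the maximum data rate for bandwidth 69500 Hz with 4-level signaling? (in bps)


Rate = 2 * B * log2(M) = 2 * 69500 * 2.0 = 278000.0

278000.0 bps


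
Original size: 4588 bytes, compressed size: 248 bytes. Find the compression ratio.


Ratio = original / compressed = 4588 / 248 = 18.5

18.5


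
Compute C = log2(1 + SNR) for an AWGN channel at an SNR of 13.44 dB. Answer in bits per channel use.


SNR_linear = 10^(13.44/10) = 22.08; C = log2(1 + SNR_linear) = log2(1 + 22.08) = 4.5286

4.5286 bits/channel use


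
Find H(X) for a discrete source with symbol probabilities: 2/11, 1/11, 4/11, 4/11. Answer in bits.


H = -sum(p_i * log2(p_i)). Terms: -(2/11)*log2(2/11) = 0.447169; -(1/11)*log2(1/11) = 0.314494; -(4/11)*log2(4/11) = 0.530702; -(4/11)*log2(4/11) = 0.530702. H = 0.447169 + 0.314494 + 0.530702 + 0.530702 = 1.8231

1.8231 bits


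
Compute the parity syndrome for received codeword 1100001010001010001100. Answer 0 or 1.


Syndrome = XOR of all bits = 1 XOR 1 XOR 0 XOR 0 XOR 0 XOR 0 XOR 1 XOR 0 XOR 1 XOR 0 XOR 0 XOR 0 XOR 1 XOR 0 XOR 1 XOR 0 XOR 0 XOR 0 XOR 1 XOR 1 XOR 0 XOR 0 = 0

0


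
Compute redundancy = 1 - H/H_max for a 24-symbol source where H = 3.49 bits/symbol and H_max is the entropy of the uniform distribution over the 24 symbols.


H_max = log2(K) = log2(24) = 4.585 bits/symbol. Redundancy = 1 - H/H_max = 1 - 3.49/4.585 = 1 - 0.7612 = 0.2388

0.2388


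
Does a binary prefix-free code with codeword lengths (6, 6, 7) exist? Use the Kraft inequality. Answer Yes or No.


Kraft sum = sum(2^(-l_i)) = 0.0391, need <= 1. Result: satisfied (a binary prefix-free code with these lengths exists)

Yes


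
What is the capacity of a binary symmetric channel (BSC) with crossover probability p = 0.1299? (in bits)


H(p) = -p*log2(p) - (1-p)*log2(1-p) = -0.1299*log2(0.1299) - 0.8701*log2(0.8701) = 0.382494 + 0.174670 = 0.5572. C = 1 - H(p) = 1 - 0.5572 = 0.4428

0.4428 bits


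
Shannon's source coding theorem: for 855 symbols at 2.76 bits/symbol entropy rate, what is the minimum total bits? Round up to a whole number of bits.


Minimum bits >= n * H = 855 * 2.76 = 2359.8, rounded up to a whole number of bits = 2360

2360 bits


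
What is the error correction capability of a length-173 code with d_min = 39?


Correction capability = floor((d-1)/2) = floor((39-1)/2) = 19

19 errors


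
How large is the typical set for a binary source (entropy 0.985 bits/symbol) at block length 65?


log2|A_typical| = nH = 65 * 0.985 = 64.025, so |A_typical| ~ 2^64.025 = 1.877e+19

1.877e+19


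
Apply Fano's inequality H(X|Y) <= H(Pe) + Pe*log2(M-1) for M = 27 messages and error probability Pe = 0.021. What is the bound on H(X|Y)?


H(Pe) = -Pe*log2(Pe) - (1-Pe)*log2(1-Pe) = -0.021*log2(0.021) - 0.979*log2(0.979) = 0.117043 + 0.029976 = 0.147. Pe*log2(M-1) = 0.021*log2(26) = 0.098709. Bound = H(Pe) + Pe*log2(M-1) = 0.117043 + 0.029976 + 0.098709 = 0.2457

0.2457 bits


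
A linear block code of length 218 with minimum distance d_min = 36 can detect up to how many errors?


Detection capability = d_min - 1 = 36 - 1 = 35

35 errors


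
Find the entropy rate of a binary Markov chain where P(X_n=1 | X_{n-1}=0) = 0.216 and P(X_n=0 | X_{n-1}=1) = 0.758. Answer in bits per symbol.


Stationary distribution: pi_0 = p10/(p01+p10) = 0.7782, pi_1 = 0.2218. Entropy rate H' = pi_0*H(p01) + pi_1*H(p10) = 0.7782*0.7528 + 0.2218*0.7984 = 0.7629

0.7629 bits/symbol


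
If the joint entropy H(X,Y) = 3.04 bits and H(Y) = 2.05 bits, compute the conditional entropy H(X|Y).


H(X|Y) = H(X,Y) - H(Y) = 3.04 - 2.05 = 0.99

0.99 bits


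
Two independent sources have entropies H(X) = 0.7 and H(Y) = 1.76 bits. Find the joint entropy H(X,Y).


For independent variables, H(X,Y) = H(X) + H(Y) = 0.7 + 1.76 = 2.46

2.46 bits


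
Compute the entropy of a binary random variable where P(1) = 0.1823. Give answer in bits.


H = -p*log2(p) - (1-p)*log2(1-p). -0.1823*log2(0.1823) = 0.447658; -0.8177*log2(0.8177) = 0.237424. H = 0.447658 + 0.237424 = 0.6851

0.6851 bits


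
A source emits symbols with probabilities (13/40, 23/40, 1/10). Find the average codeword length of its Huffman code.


Huffman construction (repeatedly merge the two least-probable nodes; each merge adds 1 bit to every symbol beneath it): 1/10 + 13/40 = 17/40; 17/40 + 23/40 = 1. Resulting codeword lengths (in the order the probabilities were given): (2, 1, 2). L_avg = sum(p_i * l_i) = 13/40*2 + 23/40*1 + 1/10*2 = 57/40 = 1.425

1.425 bits


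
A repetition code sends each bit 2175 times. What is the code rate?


Rate = k/n = 1/2175

1/2175


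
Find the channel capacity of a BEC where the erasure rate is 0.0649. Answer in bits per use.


C = 1 - epsilon = 1 - 0.0649 = 0.9351

0.9351 bits


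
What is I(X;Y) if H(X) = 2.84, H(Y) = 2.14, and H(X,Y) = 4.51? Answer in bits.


I(X;Y) = H(X) + H(Y) - H(X,Y) = 2.84 + 2.14 - 4.51 = 0.47

0.47 bits


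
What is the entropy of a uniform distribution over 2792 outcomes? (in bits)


H = log2(n) = log2(2792) = 11.4471

11.4471 bits


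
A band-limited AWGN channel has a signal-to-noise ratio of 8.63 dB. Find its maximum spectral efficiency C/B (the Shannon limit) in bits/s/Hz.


SNR_linear = 10^(8.63/10) = 7.2946; C/B = log2(1 + SNR_linear) = log2(1 + 7.2946) = 3.0522

3.0522 bits/s/Hz


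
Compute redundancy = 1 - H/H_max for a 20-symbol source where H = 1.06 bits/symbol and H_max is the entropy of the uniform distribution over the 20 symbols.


H_max = log2(K) = log2(20) = 4.3219 bits/symbol. Redundancy = 1 - H/H_max = 1 - 1.06/4.3219 = 1 - 0.2453 = 0.7547

0.7547


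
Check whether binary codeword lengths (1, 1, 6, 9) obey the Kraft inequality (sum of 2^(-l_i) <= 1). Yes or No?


Kraft sum = sum(2^(-l_i)) = 1.0176, need <= 1. Result: violated (a binary prefix-free code with these lengths cannot exist)

No


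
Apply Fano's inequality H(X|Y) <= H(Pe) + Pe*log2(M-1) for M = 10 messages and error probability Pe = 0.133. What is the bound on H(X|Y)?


H(Pe) = -Pe*log2(Pe) - (1-Pe)*log2(1-Pe) = -0.133*log2(0.133) - 0.867*log2(0.867) = 0.387097 + 0.178512 = 0.5656. Pe*log2(M-1) = 0.133*log2(9) = 0.421600. Bound = H(Pe) + Pe*log2(M-1) = 0.387097 + 0.178512 + 0.421600 = 0.9872

0.9872 bits


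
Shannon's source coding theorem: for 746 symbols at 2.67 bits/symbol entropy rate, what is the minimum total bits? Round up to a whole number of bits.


Minimum bits >= n * H = 746 * 2.67 = 1991.82, rounded up to a whole number of bits = 1992

1992 bits


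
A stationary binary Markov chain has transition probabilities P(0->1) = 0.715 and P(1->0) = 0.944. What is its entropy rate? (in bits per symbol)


Stationary distribution: pi_0 = p10/(p01+p10) = 0.569, pi_1 = 0.431. Entropy rate H' = pi_0*H(p01) + pi_1*H(p10) = 0.569*0.8622 + 0.431*0.3114 = 0.6248

0.6248 bits/symbol


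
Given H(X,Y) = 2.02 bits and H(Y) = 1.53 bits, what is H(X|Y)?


H(X|Y) = H(X,Y) - H(Y) = 2.02 - 1.53 = 0.49

0.49 bits


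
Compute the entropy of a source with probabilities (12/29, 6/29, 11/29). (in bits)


H = -sum(p_i * log2(p_i)). Terms: -(12/29)*log2(12/29) = 0.526766; -(6/29)*log2(6/29) = 0.470280; -(11/29)*log2(11/29) = 0.530484. H = 0.526766 + 0.470280 + 0.530484 = 1.5275

1.5275 bits


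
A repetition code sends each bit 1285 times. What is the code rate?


Rate = k/n = 1/1285

1/1285


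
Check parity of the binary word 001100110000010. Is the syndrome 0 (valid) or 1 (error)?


Syndrome = XOR of all bits = 0 XOR 0 XOR 1 XOR 1 XOR 0 XOR 0 XOR 1 XOR 1 XOR 0 XOR 0 XOR 0 XOR 0 XOR 0 XOR 1 XOR 0 = 1

1


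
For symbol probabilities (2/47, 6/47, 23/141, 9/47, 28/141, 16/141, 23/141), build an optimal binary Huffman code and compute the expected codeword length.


Huffman construction (repeatedly merge the two least-probable nodes; each merge adds 1 bit to every symbol beneath it): 2/47 + 16/141 = 22/141; 6/47 + 22/141 = 40/141; 23/141 + 23/141 = 46/141; 9/47 + 28/141 = 55/141; 40/141 + 46/141 = 86/141; 55/141 + 86/141 = 1. Resulting codeword lengths (in the order the probabilities were given): (4, 3, 3, 2, 2, 4, 3). L_avg = sum(p_i * l_i) = 2/47*4 + 6/47*3 + 23/141*3 + 9/47*2 + 28/141*2 + 16/141*4 + 23/141*3 = 130/47 = 2.766

2.766 bits


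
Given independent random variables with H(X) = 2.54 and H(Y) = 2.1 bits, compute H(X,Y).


For independent variables, H(X,Y) = H(X) + H(Y) = 2.54 + 2.1 = 4.64

4.64 bits


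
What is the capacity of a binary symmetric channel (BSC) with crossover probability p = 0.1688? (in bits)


H(p) = -p*log2(p) - (1-p)*log2(1-p) = -0.1688*log2(0.1688) - 0.8312*log2(0.8312) = 0.433244 + 0.221708 = 0.655. C = 1 - H(p) = 1 - 0.655 = 0.345

0.345 bits


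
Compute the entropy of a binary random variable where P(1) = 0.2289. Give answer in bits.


H = -p*log2(p) - (1-p)*log2(1-p). -0.2289*log2(0.2289) = 0.486919; -0.7711*log2(0.7711) = 0.289170. H = 0.486919 + 0.289170 = 0.7761

0.7761 bits


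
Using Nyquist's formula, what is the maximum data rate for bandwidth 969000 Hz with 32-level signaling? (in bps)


Rate = 2 * B * log2(M) = 2 * 969000 * 5.0 = 9690000.0

9690000.0 bps


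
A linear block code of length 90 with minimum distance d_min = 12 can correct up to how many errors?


Correction capability = floor((d-1)/2) = floor((12-1)/2) = 5

5 errors


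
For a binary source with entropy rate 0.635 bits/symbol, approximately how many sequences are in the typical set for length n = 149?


log2|A_typical| = nH = 149 * 0.635 = 94.615, so |A_typical| ~ 2^94.615 = 3.034e+28

3.034e+28


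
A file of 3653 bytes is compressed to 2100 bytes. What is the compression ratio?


Ratio = original / compressed = 3653 / 2100 = 1.7395

1.7395


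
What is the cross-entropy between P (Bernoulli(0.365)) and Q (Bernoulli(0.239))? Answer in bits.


H(P,Q) = -p*log2(q) - (1-p)*log2(1-q). -0.365*log2(0.239) = 0.753695; -0.635*log2(0.761) = 0.250210. H(P,Q) = 0.753695 + 0.250210 = 1.0039

1.0039 bits


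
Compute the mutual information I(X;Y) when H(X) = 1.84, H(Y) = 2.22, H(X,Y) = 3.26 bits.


I(X;Y) = H(X) + H(Y) - H(X,Y) = 1.84 + 2.22 - 3.26 = 0.8

0.8 bits


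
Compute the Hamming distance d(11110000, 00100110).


Count differing positions: ^ ^ . ^ . ^ ^ . = 5 differences

5


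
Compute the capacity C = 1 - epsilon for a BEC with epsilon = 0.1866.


C = 1 - epsilon = 1 - 0.1866 = 0.8134

0.8134 bits


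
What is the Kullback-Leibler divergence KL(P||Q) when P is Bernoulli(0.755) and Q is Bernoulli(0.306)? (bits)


KL = p*log2(p/q) + (1-p)*log2((1-p)/(1-q)) = 0.755*log2(0.755/0.306) + 0.245*log2(0.245/0.694) = 0.6157

0.6157 bits


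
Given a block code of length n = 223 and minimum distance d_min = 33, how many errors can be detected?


Detection capability = d_min - 1 = 33 - 1 = 32

32 errors


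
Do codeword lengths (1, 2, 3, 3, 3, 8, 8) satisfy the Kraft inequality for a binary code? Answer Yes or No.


Kraft sum = sum(2^(-l_i)) = 1.1328, need <= 1. Result: violated (a binary prefix-free code with these lengths cannot exist)

No


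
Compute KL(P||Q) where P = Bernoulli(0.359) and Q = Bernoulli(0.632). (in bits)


KL = p*log2(p/q) + (1-p)*log2((1-p)/(1-q)) = 0.359*log2(0.359/0.632) + 0.641*log2(0.641/0.368) = 0.2203

0.2203 bits


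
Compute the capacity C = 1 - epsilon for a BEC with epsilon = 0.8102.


C = 1 - epsilon = 1 - 0.8102 = 0.1898

0.1898 bits


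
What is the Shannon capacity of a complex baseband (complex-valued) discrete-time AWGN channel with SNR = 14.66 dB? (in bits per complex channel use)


SNR_linear = 10^(14.66/10) = 29.2415; C = log2(1 + SNR_linear) = log2(1 + 29.2415) = 4.9185

4.9185 bits/channel use


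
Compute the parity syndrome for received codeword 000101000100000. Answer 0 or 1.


Syndrome = XOR of all bits = 0 XOR 0 XOR 0 XOR 1 XOR 0 XOR 1 XOR 0 XOR 0 XOR 0 XOR 1 XOR 0 XOR 0 XOR 0 XOR 0 XOR 0 = 1

1


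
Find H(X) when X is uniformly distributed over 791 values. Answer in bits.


H = log2(n) = log2(791) = 9.6275

9.6275 bits


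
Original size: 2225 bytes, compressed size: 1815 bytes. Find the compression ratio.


Ratio = original / compressed = 2225 / 1815 = 1.2259

1.2259


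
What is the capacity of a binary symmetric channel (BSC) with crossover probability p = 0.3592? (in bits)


H(p) = -p*log2(p) - (1-p)*log2(1-p) = -0.3592*log2(0.3592) - 0.6408*log2(0.6408) = 0.530589 + 0.411428 = 0.942. C = 1 - H(p) = 1 - 0.942 = 0.058

0.058 bits


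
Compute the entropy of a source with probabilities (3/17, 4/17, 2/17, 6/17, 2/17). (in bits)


H = -sum(p_i * log2(p_i)). Terms: -(3/17)*log2(3/17) = 0.441618; -(4/17)*log2(4/17) = 0.491168; -(2/17)*log2(2/17) = 0.363231; -(6/17)*log2(6/17) = 0.530294; -(2/17)*log2(2/17) = 0.363231. H = 0.441618 + 0.491168 + 0.363231 + 0.530294 + 0.363231 = 2.1895

2.1895 bits


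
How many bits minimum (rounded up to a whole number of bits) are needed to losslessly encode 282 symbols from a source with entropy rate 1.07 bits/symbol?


Minimum bits >= n * H = 282 * 1.07 = 301.74, rounded up to a whole number of bits = 302

302 bits


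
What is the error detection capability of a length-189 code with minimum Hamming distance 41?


Detection capability = d_min - 1 = 41 - 1 = 40

40 errors


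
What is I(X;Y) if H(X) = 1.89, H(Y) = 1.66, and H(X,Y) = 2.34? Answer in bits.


I(X;Y) = H(X) + H(Y) - H(X,Y) = 1.89 + 1.66 - 2.34 = 1.21

1.21 bits


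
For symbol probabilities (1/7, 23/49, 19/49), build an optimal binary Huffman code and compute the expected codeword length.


Huffman construction (repeatedly merge the two least-probable nodes; each merge adds 1 bit to every symbol beneath it): 1/7 + 19/49 = 26/49; 23/49 + 26/49 = 1. Resulting codeword lengths (in the order the probabilities were given): (2, 1, 2). L_avg = sum(p_i * l_i) = 1/7*2 + 23/49*1 + 19/49*2 = 75/49 = 1.5306

1.5306 bits


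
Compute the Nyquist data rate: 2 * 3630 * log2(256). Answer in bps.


Rate = 2 * B * log2(M) = 2 * 3630 * 8.0 = 58080.0

58080.0 bps


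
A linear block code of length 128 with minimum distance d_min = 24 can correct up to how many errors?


Correction capability = floor((d-1)/2) = floor((24-1)/2) = 11

11 errors


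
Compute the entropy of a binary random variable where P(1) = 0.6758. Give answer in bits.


H = -p*log2(p) - (1-p)*log2(1-p). -0.6758*log2(0.6758) = 0.382051; -0.3242*log2(0.3242) = 0.526839. H = 0.382051 + 0.526839 = 0.9089

0.9089 bits


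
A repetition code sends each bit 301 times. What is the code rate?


Rate = k/n = 1/301

1/301


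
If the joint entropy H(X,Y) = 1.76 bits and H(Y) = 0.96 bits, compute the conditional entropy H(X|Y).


H(X|Y) = H(X,Y) - H(Y) = 1.76 - 0.96 = 0.8

0.8 bits


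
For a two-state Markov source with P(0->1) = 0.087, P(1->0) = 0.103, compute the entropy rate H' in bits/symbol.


Stationary distribution: pi_0 = p10/(p01+p10) = 0.5421, pi_1 = 0.4579. Entropy rate H' = pi_0*H(p01) + pi_1*H(p10) = 0.5421*0.4264 + 0.4579*0.4784 = 0.4502

0.4502 bits/symbol


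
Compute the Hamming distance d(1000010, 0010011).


Count differing positions: ^ . ^ . . . ^ = 3 differences

3


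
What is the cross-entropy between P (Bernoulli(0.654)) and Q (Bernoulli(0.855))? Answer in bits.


H(P,Q) = -p*log2(q) - (1-p)*log2(1-q). -0.654*log2(0.855) = 0.147806; -0.346*log2(0.145) = 0.963913. H(P,Q) = 0.147806 + 0.963913 = 1.1117

1.1117 bits


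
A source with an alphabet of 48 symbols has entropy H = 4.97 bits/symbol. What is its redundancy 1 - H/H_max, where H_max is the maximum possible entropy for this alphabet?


H_max = log2(K) = log2(48) = 5.585 bits/symbol. Redundancy = 1 - H/H_max = 1 - 4.97/5.585 = 1 - 0.8899 = 0.1101

0.1101


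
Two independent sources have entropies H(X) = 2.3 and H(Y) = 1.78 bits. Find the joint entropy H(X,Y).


For independent variables, H(X,Y) = H(X) + H(Y) = 2.3 + 1.78 = 4.08

4.08 bits


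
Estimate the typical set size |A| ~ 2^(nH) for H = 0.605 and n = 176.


log2|A_typical| = nH = 176 * 0.605 = 106.48, so |A_typical| ~ 2^106.48 = 1.132e+32

1.132e+32


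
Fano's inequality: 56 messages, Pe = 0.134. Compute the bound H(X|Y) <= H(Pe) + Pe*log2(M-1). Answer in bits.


H(Pe) = -Pe*log2(Pe) - (1-Pe)*log2(1-Pe) = -0.134*log2(0.134) - 0.866*log2(0.866) = 0.388559 + 0.179748 = 0.5683. Pe*log2(M-1) = 0.134*log2(55) = 0.774702. Bound = H(Pe) + Pe*log2(M-1) = 0.388559 + 0.179748 + 0.774702 = 1.343

1.343 bits


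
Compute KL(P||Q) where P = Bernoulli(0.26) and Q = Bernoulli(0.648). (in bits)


KL = p*log2(p/q) + (1-p)*log2((1-p)/(1-q)) = 0.26*log2(0.26/0.648) + 0.74*log2(0.74/0.352) = 0.4507

0.4507 bits


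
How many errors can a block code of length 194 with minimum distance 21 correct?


Correction capability = floor((d-1)/2) = floor((21-1)/2) = 10

10 errors


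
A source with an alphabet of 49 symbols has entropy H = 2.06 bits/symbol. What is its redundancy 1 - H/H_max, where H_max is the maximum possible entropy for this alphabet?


H_max = log2(K) = log2(49) = 5.6147 bits/symbol. Redundancy = 1 - H/H_max = 1 - 2.06/5.6147 = 1 - 0.3669 = 0.6331

0.6331


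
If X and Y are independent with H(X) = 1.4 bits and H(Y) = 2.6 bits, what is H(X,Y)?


For independent variables, H(X,Y) = H(X) + H(Y) = 1.4 + 2.6 = 4.0

4.0 bits


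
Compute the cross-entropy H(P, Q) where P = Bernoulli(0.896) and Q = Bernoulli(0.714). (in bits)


H(P,Q) = -p*log2(q) - (1-p)*log2(1-q). -0.896*log2(0.714) = 0.435460; -0.104*log2(0.286) = 0.187815. H(P,Q) = 0.435460 + 0.187815 = 0.6233

0.6233 bits


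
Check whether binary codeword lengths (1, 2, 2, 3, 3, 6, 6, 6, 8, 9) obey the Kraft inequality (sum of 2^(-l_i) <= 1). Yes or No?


Kraft sum = sum(2^(-l_i)) = 1.3027, need <= 1. Result: violated (a binary prefix-free code with these lengths cannot exist)

No


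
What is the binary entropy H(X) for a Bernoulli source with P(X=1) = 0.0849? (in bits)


H = -p*log2(p) - (1-p)*log2(1-p). -0.0849*log2(0.0849) = 0.302082; -0.9151*log2(0.9151) = 0.117132. H = 0.302082 + 0.117132 = 0.4192

0.4192 bits


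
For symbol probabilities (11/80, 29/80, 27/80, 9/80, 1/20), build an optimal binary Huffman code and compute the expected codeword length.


Huffman construction (repeatedly merge the two least-probable nodes; each merge adds 1 bit to every symbol beneath it): 1/20 + 9/80 = 13/80; 11/80 + 13/80 = 3/10; 3/10 + 27/80 = 51/80; 29/80 + 51/80 = 1. Resulting codeword lengths (in the order the probabilities were given): (3, 1, 2, 4, 4). L_avg = sum(p_i * l_i) = 11/80*3 + 29/80*1 + 27/80*2 + 9/80*4 + 1/20*4 = 21/10 = 2.1

2.1 bits


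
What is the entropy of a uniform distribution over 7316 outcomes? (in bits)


H = log2(n) = log2(7316) = 12.8368

12.8368 bits


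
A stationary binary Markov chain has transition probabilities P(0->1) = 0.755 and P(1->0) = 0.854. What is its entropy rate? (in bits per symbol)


Stationary distribution: pi_0 = p10/(p01+p10) = 0.5308, pi_1 = 0.4692. Entropy rate H' = pi_0*H(p01) + pi_1*H(p10) = 0.5308*0.8033 + 0.4692*0.5997 = 0.7078

0.7078 bits/symbol


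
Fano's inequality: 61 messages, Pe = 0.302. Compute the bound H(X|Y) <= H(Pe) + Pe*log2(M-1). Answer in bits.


H(Pe) = -Pe*log2(Pe) - (1-Pe)*log2(1-Pe) = -0.302*log2(0.302) - 0.698*log2(0.698) = 0.521669 + 0.362053 = 0.8837. Pe*log2(M-1) = 0.302*log2(60) = 1.783881. Bound = H(Pe) + Pe*log2(M-1) = 0.521669 + 0.362053 + 1.783881 = 2.6676

2.6676 bits


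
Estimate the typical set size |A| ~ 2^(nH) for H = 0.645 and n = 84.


log2|A_typical| = nH = 84 * 0.645 = 54.18, so |A_typical| ~ 2^54.18 = 2.041e+16

2.041e+16


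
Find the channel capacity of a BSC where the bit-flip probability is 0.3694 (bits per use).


H(p) = -p*log2(p) - (1-p)*log2(1-p) = -0.3694*log2(0.3694) - 0.6306*log2(0.6306) = 0.530733 + 0.419477 = 0.9502. C = 1 - H(p) = 1 - 0.9502 = 0.0498

0.0498 bits


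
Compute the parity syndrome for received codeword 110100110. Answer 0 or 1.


Syndrome = XOR of all bits = 1 XOR 1 XOR 0 XOR 1 XOR 0 XOR 0 XOR 1 XOR 1 XOR 0 = 1

1


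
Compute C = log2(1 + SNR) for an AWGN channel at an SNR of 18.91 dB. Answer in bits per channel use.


SNR_linear = 10^(18.91/10) = 77.8037; C = log2(1 + SNR_linear) = log2(1 + 77.8037) = 6.3002

6.3002 bits/channel use


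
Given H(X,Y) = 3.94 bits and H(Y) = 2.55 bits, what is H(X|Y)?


H(X|Y) = H(X,Y) - H(Y) = 3.94 - 2.55 = 1.39

1.39 bits


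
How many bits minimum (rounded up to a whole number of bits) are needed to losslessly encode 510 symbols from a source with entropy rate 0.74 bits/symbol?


Minimum bits >= n * H = 510 * 0.74 = 377.4, rounded up to a whole number of bits = 378

378 bits


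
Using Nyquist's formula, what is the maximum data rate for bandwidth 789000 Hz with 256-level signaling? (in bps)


Rate = 2 * B * log2(M) = 2 * 789000 * 8.0 = 12624000.0

12624000.0 bps


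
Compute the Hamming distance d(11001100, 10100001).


Count differing positions: . ^ ^ . ^ ^ . ^ = 5 differences

5


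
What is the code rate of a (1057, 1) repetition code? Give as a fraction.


Rate = k/n = 1/1057

1/1057


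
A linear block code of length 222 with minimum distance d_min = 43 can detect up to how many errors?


Detection capability = d_min - 1 = 43 - 1 = 42

42 errors


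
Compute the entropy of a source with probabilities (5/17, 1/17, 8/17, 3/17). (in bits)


H = -sum(p_i * log2(p_i)). Terms: -(5/17)*log2(5/17) = 0.519275; -(1/17)*log2(1/17) = 0.240439; -(8/17)*log2(8/17) = 0.511747; -(3/17)*log2(3/17) = 0.441618. H = 0.519275 + 0.240439 + 0.511747 + 0.441618 = 1.7131

1.7131 bits


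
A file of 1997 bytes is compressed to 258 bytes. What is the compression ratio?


Ratio = original / compressed = 1997 / 258 = 7.7403

7.7403


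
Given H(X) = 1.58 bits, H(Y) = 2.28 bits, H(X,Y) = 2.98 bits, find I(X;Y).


I(X;Y) = H(X) + H(Y) - H(X,Y) = 1.58 + 2.28 - 2.98 = 0.88

0.88 bits


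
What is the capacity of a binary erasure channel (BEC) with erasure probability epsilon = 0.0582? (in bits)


C = 1 - epsilon = 1 - 0.0582 = 0.9418

0.9418 bits


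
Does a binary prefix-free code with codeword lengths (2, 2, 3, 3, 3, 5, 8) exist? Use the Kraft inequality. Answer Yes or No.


Kraft sum = sum(2^(-l_i)) = 0.9102, need <= 1. Result: satisfied (a binary prefix-free code with these lengths exists)

Yes


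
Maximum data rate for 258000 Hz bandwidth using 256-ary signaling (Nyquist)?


Rate = 2 * B * log2(M) = 2 * 258000 * 8.0 = 4128000.0

4128000.0 bps


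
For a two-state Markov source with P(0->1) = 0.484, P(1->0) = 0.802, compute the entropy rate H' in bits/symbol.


Stationary distribution: pi_0 = p10/(p01+p10) = 0.6236, pi_1 = 0.3764. Entropy rate H' = pi_0*H(p01) + pi_1*H(p10) = 0.6236*0.9993 + 0.3764*0.7179 = 0.8934

0.8934 bits/symbol


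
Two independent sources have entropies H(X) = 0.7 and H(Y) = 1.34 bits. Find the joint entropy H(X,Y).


For independent variables, H(X,Y) = H(X) + H(Y) = 0.7 + 1.34 = 2.04

2.04 bits


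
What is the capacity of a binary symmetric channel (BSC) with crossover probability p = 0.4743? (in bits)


H(p) = -p*log2(p) - (1-p)*log2(1-p) = -0.4743*log2(0.4743) - 0.5257*log2(0.5257) = 0.510408 + 0.487686 = 0.9981. C = 1 - H(p) = 1 - 0.9981 = 0.0019

0.0019 bits


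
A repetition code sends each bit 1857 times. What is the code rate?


Rate = k/n = 1/1857

1/1857


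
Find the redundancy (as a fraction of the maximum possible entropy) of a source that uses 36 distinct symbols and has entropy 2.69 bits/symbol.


H_max = log2(K) = log2(36) = 5.1699 bits/symbol. Redundancy = 1 - H/H_max = 1 - 2.69/5.1699 = 1 - 0.5203 = 0.4797

0.4797


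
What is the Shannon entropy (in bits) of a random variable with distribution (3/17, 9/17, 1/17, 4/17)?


H = -sum(p_i * log2(p_i)). Terms: -(3/17)*log2(3/17) = 0.441618; -(9/17)*log2(9/17) = 0.485755; -(1/17)*log2(1/17) = 0.240439; -(4/17)*log2(4/17) = 0.491168. H = 0.441618 + 0.485755 + 0.240439 + 0.491168 = 1.659

1.659 bits


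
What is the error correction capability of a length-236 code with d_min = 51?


Correction capability = floor((d-1)/2) = floor((51-1)/2) = 25

25 errors


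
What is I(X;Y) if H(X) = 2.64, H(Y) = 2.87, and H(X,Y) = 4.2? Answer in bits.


I(X;Y) = H(X) + H(Y) - H(X,Y) = 2.64 + 2.87 - 4.2 = 1.31

1.31 bits


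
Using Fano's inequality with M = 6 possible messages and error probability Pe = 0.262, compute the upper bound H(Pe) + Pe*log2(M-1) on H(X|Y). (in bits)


H(Pe) = -Pe*log2(Pe) - (1-Pe)*log2(1-Pe) = -0.262*log2(0.262) - 0.738*log2(0.738) = 0.506279 + 0.323471 = 0.8297. Pe*log2(M-1) = 0.262*log2(5) = 0.608345. Bound = H(Pe) + Pe*log2(M-1) = 0.506279 + 0.323471 + 0.608345 = 1.4381

1.4381 bits


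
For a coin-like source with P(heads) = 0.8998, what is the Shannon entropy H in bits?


H = -p*log2(p) - (1-p)*log2(1-p). -0.8998*log2(0.8998) = 0.137061; -0.1002*log2(0.1002) = 0.332568. H = 0.137061 + 0.332568 = 0.4696

0.4696 bits


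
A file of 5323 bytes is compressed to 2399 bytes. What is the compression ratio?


Ratio = original / compressed = 5323 / 2399 = 2.2188

2.2188


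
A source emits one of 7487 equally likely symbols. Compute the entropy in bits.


H = log2(n) = log2(7487) = 12.8702

12.8702 bits


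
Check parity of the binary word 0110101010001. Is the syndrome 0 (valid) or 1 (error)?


Syndrome = XOR of all bits = 0 XOR 1 XOR 1 XOR 0 XOR 1 XOR 0 XOR 1 XOR 0 XOR 1 XOR 0 XOR 0 XOR 0 XOR 1 = 0

0


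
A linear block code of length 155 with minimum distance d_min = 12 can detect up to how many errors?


Detection capability = d_min - 1 = 12 - 1 = 11

11 errors


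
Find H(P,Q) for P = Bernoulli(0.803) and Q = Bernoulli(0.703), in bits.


H(P,Q) = -p*log2(q) - (1-p)*log2(1-q). -0.803*log2(0.703) = 0.408248; -0.197*log2(0.297) = 0.345039. H(P,Q) = 0.408248 + 0.345039 = 0.7533

0.7533 bits


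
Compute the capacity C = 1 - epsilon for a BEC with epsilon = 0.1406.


C = 1 - epsilon = 1 - 0.1406 = 0.8594

0.8594 bits


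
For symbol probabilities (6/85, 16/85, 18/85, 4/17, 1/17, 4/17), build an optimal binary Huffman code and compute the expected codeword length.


Huffman construction (repeatedly merge the two least-probable nodes; each merge adds 1 bit to every symbol beneath it): 1/17 + 6/85 = 11/85; 11/85 + 16/85 = 27/85; 18/85 + 4/17 = 38/85; 4/17 + 27/85 = 47/85; 38/85 + 47/85 = 1. Resulting codeword lengths (in the order the probabilities were given): (4, 3, 2, 2, 4, 2). L_avg = sum(p_i * l_i) = 6/85*4 + 16/85*3 + 18/85*2 + 4/17*2 + 1/17*4 + 4/17*2 = 208/85 = 2.4471

2.4471 bits


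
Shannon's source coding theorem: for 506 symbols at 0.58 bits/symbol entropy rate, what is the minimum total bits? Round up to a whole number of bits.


Minimum bits >= n * H = 506 * 0.58 = 293.48, rounded up to a whole number of bits = 294

294 bits


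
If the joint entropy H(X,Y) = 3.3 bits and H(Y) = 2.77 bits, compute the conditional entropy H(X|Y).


H(X|Y) = H(X,Y) - H(Y) = 3.3 - 2.77 = 0.53

0.53 bits


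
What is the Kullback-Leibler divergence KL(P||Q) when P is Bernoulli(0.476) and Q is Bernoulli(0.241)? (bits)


KL = p*log2(p/q) + (1-p)*log2((1-p)/(1-q)) = 0.476*log2(0.476/0.241) + 0.524*log2(0.524/0.759) = 0.1873

0.1873 bits


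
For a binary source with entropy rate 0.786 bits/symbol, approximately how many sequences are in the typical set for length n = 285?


log2|A_typical| = nH = 285 * 0.786 = 224.01, so |A_typical| ~ 2^224.01 = 2.715e+67

2.715e+67
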